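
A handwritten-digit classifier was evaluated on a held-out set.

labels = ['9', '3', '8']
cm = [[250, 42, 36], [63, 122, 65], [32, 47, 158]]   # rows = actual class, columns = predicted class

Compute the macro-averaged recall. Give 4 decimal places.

0.6390

Per-class recall (TP/(TP+FN)):
  9: TP=250, FN=42+36=78 → 250/328 = 0.76220
  3: TP=122, FN=63+65=128 → 122/250 = 0.48800
  8: TP=158, FN=32+47=79 → 158/237 = 0.66667
Macro-recall = mean = (0.76220 + 0.48800 + 0.66667) / 3 = 0.6390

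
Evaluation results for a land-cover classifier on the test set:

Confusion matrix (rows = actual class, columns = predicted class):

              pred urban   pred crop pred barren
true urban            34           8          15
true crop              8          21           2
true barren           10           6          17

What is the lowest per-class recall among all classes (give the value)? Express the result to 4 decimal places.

0.5152

Per-class recall (TP/(TP+FN)):
  urban: TP=34, FN=8+15=23 → 34/57 = 0.59649
  crop: TP=21, FN=8+2=10 → 21/31 = 0.67742
  barren: TP=17, FN=10+6=16 → 17/33 = 0.51515
Lowest is class 'barren' with recall = 0.5152.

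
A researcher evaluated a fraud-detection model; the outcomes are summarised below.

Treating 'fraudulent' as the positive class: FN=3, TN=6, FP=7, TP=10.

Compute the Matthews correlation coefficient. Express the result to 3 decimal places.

0.243

MCC = (TP·TN − FP·FN) / √((TP+FP)(TP+FN)(TN+FP)(TN+FN))
Numerator = 10·6 − 7·3 = 39
Denominator = √(17·13·13·9) = √25857 = 160.8011
MCC = 39 / 160.8011 = 0.243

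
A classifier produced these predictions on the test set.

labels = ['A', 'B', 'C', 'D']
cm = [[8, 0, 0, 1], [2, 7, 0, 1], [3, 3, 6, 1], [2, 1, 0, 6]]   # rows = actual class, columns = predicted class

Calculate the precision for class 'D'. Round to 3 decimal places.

Treat 'D' as positive and all other classes as negative.
precision = TP/(TP+FP).
D: TP=6, FP=1+1+1=3 → 6/9 = 0.6667

0.667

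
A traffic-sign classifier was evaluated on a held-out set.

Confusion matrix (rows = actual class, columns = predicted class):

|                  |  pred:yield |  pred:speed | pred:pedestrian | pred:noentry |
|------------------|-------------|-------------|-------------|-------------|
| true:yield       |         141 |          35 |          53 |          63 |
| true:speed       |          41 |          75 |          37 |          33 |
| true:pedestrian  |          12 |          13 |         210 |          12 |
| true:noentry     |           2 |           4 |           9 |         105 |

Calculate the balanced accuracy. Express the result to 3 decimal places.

Balanced accuracy = mean of per-class recall.
  yield: recall = 141/292 = 0.4829
  speed: recall = 75/186 = 0.4032
  pedestrian: recall = 210/247 = 0.8502
  noentry: recall = 105/120 = 0.8750
Mean = (0.4829 + 0.4032 + 0.8502 + 0.8750) / 4 = 0.653

0.653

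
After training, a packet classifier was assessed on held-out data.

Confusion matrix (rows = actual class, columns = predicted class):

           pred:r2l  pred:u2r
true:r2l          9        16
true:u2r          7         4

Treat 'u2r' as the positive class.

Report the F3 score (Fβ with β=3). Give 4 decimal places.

0.3361

Fβ = (1+β²)·TP / ((1+β²)·TP + β²·FN + FP), with β²=9
= 10·4 / (10·4 + 9·7 + 16) = 0.3361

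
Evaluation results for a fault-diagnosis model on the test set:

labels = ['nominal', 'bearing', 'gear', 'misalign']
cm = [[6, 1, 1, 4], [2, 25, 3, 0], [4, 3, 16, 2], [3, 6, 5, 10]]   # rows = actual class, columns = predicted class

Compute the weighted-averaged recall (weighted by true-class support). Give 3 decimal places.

0.626

Per-class recall (TP/(TP+FN)):
  nominal: TP=6, FN=1+1+4=6 → 6/12 = 0.5000
  bearing: TP=25, FN=2+3+0=5 → 25/30 = 0.8333
  gear: TP=16, FN=4+3+2=9 → 16/25 = 0.6400
  misalign: TP=10, FN=3+6+5=14 → 10/24 = 0.4167
Weighted-recall = Σ (supportᵢ/N)·recallᵢ with N=91: (12/91)·0.5000 + (30/91)·0.8333 + (25/91)·0.6400 + (24/91)·0.4167 = 0.626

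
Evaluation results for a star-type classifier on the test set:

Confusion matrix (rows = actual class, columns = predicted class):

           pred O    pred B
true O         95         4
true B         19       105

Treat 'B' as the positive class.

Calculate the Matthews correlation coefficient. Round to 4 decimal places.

0.8015

MCC = (TP·TN − FP·FN) / √((TP+FP)(TP+FN)(TN+FP)(TN+FN))
Numerator = 105·95 − 4·19 = 9899
Denominator = √(109·124·99·114) = √152541576 = 12350.7723
MCC = 9899 / 12350.7723 = 0.8015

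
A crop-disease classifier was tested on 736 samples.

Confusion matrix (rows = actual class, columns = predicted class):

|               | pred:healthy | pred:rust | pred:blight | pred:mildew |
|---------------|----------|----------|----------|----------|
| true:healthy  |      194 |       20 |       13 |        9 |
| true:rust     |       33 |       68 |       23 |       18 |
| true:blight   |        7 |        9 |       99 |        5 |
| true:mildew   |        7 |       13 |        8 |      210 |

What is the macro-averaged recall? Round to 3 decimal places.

Per-class recall (TP/(TP+FN)):
  healthy: TP=194, FN=20+13+9=42 → 194/236 = 0.8220
  rust: TP=68, FN=33+23+18=74 → 68/142 = 0.4789
  blight: TP=99, FN=7+9+5=21 → 99/120 = 0.8250
  mildew: TP=210, FN=7+13+8=28 → 210/238 = 0.8824
Macro-recall = mean = (0.8220 + 0.4789 + 0.8250 + 0.8824) / 4 = 0.752

0.752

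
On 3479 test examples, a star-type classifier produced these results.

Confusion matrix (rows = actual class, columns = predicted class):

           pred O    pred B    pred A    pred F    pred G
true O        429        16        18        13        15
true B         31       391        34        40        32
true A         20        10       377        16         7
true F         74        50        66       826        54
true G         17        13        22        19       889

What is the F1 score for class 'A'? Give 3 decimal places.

0.796

F1 score = 2·TP/(2·TP+FP+FN).
A: TP=377, FP=18+34+66+22=140, FN=20+10+16+7=53 → 754/947 = 0.7962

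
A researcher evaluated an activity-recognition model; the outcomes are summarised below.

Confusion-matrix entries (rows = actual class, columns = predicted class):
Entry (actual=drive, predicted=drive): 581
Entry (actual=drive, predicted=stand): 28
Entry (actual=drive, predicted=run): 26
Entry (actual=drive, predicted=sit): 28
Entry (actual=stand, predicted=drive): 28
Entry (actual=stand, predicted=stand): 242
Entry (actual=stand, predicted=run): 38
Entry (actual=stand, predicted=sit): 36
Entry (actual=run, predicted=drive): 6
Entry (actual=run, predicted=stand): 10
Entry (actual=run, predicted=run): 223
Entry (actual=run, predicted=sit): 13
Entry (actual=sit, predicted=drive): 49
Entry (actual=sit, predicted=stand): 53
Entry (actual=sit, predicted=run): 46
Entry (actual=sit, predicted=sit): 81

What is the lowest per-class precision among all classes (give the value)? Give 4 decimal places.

Per-class precision (TP/(TP+FP)):
  drive: TP=581, FP=28+6+49=83 → 581/664 = 0.87500
  stand: TP=242, FP=28+10+53=91 → 242/333 = 0.72673
  run: TP=223, FP=26+38+46=110 → 223/333 = 0.66967
  sit: TP=81, FP=28+36+13=77 → 81/158 = 0.51266
Lowest is class 'sit' with precision = 0.5127.

0.5127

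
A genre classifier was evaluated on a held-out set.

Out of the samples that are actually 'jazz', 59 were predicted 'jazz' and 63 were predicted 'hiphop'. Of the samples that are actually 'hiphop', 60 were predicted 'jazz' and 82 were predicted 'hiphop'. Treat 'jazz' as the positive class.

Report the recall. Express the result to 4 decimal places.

0.4836

Recall = TP/(TP+FN) = 59/(59+63) = 59/122 = 0.4836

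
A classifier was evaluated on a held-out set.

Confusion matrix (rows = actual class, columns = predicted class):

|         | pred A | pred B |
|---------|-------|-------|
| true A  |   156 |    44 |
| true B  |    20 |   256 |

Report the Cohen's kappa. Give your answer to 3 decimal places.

0.719

Observed agreement pₒ = trace/N = 412/476 = 0.8655
Expected agreement pₑ = Σ (rowᵢ·colᵢ)/N² = (200·176 + 276·300)/476² = 0.5208
κ = (pₒ − pₑ)/(1 − pₑ) = (0.8655 − 0.5208)/(1 − 0.5208) = 0.719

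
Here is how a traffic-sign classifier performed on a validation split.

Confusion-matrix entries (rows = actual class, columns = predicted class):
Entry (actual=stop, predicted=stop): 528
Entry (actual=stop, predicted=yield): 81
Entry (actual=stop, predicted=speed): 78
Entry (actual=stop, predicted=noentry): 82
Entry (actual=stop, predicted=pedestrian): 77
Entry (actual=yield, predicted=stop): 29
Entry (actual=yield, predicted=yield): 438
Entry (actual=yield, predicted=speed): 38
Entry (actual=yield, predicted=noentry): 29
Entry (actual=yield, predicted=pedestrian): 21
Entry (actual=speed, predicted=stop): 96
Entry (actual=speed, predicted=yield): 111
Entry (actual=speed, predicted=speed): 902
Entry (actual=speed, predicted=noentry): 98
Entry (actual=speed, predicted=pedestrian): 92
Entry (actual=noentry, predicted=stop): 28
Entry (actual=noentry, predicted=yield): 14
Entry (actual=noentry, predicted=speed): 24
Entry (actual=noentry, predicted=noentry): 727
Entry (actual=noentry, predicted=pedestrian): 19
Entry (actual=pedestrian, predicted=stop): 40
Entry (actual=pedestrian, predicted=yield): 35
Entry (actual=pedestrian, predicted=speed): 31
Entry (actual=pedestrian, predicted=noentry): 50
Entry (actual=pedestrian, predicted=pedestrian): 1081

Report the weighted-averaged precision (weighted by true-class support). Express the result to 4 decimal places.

Per-class precision (TP/(TP+FP)):
  stop: TP=528, FP=29+96+28+40=193 → 528/721 = 0.73232
  yield: TP=438, FP=81+111+14+35=241 → 438/679 = 0.64507
  speed: TP=902, FP=78+38+24+31=171 → 902/1073 = 0.84063
  noentry: TP=727, FP=82+29+98+50=259 → 727/986 = 0.73732
  pedestrian: TP=1081, FP=77+21+92+19=209 → 1081/1290 = 0.83798
Weighted-precision = Σ (supportᵢ/N)·precisionᵢ with N=4749: (846/4749)·0.73232 + (555/4749)·0.64507 + (1299/4749)·0.84063 + (812/4749)·0.73732 + (1237/4749)·0.83798 = 0.7801

0.7801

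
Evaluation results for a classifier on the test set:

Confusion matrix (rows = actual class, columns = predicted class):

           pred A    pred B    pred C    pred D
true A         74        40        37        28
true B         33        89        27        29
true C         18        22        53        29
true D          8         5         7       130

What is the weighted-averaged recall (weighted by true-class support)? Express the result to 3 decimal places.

Per-class recall (TP/(TP+FN)):
  A: TP=74, FN=40+37+28=105 → 74/179 = 0.4134
  B: TP=89, FN=33+27+29=89 → 89/178 = 0.5000
  C: TP=53, FN=18+22+29=69 → 53/122 = 0.4344
  D: TP=130, FN=8+5+7=20 → 130/150 = 0.8667
Weighted-recall = Σ (supportᵢ/N)·recallᵢ with N=629: (179/629)·0.4134 + (178/629)·0.5000 + (122/629)·0.4344 + (150/629)·0.8667 = 0.550

0.550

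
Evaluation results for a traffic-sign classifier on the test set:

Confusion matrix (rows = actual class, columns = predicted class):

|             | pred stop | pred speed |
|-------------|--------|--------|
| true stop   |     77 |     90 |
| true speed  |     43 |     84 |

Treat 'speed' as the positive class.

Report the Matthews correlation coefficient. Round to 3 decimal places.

0.123

MCC = (TP·TN − FP·FN) / √((TP+FP)(TP+FN)(TN+FP)(TN+FN))
Numerator = 84·77 − 90·43 = 2598
Denominator = √(174·127·167·120) = √442843920 = 21043.8571
MCC = 2598 / 21043.8571 = 0.123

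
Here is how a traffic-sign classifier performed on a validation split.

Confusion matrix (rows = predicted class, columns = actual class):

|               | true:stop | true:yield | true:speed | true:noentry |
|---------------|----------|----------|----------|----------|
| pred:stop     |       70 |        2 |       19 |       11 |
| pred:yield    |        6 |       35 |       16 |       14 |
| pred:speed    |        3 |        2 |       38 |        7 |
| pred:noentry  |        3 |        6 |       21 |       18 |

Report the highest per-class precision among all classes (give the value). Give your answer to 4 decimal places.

0.7600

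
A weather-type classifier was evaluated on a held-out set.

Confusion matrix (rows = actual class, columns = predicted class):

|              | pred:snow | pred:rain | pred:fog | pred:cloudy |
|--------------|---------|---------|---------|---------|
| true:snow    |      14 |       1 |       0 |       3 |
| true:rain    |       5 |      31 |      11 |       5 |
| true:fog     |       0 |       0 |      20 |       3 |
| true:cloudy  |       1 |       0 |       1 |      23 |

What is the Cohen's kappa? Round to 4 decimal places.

Observed agreement pₒ = trace/N = 88/118 = 0.74576
Expected agreement pₑ = Σ (rowᵢ·colᵢ)/N² = (18·20 + 52·32 + 23·32 + 25·34)/118² = 0.25926
κ = (pₒ − pₑ)/(1 − pₑ) = (0.74576 − 0.25926)/(1 − 0.25926) = 0.6568

0.6568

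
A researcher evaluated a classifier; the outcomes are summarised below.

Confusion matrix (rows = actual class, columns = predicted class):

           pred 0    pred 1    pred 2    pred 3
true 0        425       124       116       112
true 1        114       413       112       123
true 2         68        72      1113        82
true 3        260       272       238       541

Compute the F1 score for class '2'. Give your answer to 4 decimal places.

0.7639

F1 score = 2·TP/(2·TP+FP+FN).
2: TP=1113, FP=116+112+238=466, FN=68+72+82=222 → 2226/2914 = 0.76390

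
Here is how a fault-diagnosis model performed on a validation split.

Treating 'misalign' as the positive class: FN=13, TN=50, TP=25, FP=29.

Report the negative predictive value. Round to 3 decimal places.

NPV = TN/(TN+FN) = 50/(50+13) = 0.794

0.794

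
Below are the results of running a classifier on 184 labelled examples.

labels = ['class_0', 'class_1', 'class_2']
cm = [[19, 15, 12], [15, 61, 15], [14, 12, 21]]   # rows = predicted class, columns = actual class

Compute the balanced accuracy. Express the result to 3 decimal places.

Balanced accuracy = mean of per-class recall.
  class_0: recall = 19/48 = 0.3958
  class_1: recall = 61/88 = 0.6932
  class_2: recall = 21/48 = 0.4375
Mean = (0.3958 + 0.6932 + 0.4375) / 3 = 0.509

0.509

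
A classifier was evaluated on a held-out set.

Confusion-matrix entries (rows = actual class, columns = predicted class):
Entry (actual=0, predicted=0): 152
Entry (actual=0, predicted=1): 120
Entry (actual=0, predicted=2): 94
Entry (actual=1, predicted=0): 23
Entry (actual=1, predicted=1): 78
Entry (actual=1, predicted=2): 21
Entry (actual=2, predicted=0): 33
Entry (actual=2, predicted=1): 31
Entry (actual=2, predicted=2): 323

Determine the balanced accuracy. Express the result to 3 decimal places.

Balanced accuracy = mean of per-class recall.
  0: recall = 152/366 = 0.4153
  1: recall = 78/122 = 0.6393
  2: recall = 323/387 = 0.8346
Mean = (0.4153 + 0.6393 + 0.8346) / 3 = 0.630

0.630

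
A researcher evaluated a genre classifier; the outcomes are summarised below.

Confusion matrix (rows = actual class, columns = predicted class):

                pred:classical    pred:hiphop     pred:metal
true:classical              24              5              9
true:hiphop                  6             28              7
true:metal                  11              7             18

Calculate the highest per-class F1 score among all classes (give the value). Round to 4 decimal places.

0.6914

Per-class F1 score (2·TP/(2·TP+FP+FN)):
  classical: TP=24, FP=6+11=17, FN=5+9=14 → 48/79 = 0.60759
  hiphop: TP=28, FP=5+7=12, FN=6+7=13 → 56/81 = 0.69136
  metal: TP=18, FP=9+7=16, FN=11+7=18 → 36/70 = 0.51429
Highest is class 'hiphop' with F1 score = 0.6914.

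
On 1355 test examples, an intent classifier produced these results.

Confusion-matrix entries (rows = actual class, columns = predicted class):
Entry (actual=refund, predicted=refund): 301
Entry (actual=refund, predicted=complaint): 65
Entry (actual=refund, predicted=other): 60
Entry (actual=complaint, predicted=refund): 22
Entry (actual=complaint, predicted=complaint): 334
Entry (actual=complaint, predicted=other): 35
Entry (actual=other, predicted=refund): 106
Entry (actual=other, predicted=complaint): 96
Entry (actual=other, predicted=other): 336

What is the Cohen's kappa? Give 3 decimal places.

Observed agreement pₒ = trace/N = 971/1355 = 0.7166
Expected agreement pₑ = Σ (rowᵢ·colᵢ)/N² = (426·429 + 391·495 + 538·431)/1355² = 0.3312
κ = (pₒ − pₑ)/(1 − pₑ) = (0.7166 − 0.3312)/(1 − 0.3312) = 0.576

0.576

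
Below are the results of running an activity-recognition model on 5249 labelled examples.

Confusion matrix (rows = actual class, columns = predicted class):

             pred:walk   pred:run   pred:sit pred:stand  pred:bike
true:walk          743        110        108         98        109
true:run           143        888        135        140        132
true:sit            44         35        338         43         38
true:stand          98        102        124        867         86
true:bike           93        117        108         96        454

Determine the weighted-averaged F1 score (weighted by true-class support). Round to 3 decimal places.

Per-class F1 score (2·TP/(2·TP+FP+FN)):
  walk: TP=743, FP=143+44+98+93=378, FN=110+108+98+109=425 → 1486/2289 = 0.6492
  run: TP=888, FP=110+35+102+117=364, FN=143+135+140+132=550 → 1776/2690 = 0.6602
  sit: TP=338, FP=108+135+124+108=475, FN=44+35+43+38=160 → 676/1311 = 0.5156
  stand: TP=867, FP=98+140+43+96=377, FN=98+102+124+86=410 → 1734/2521 = 0.6878
  bike: TP=454, FP=109+132+38+86=365, FN=93+117+108+96=414 → 908/1687 = 0.5382
Weighted-F1 score = Σ (supportᵢ/N)·F1 scoreᵢ with N=5249: (1168/5249)·0.6492 + (1438/5249)·0.6602 + (498/5249)·0.5156 + (1277/5249)·0.6878 + (868/5249)·0.5382 = 0.631

0.631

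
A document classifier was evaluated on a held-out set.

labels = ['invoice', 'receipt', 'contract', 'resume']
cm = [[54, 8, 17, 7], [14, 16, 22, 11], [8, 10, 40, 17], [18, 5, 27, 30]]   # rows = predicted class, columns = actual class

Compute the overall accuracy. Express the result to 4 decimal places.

Accuracy = trace / total = (54+16+40+30=140) / 304 = 140/304 = 0.4605

0.4605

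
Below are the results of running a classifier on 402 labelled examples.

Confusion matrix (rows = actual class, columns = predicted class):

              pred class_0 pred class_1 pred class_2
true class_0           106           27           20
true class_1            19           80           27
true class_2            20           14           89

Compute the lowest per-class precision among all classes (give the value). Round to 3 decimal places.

Per-class precision (TP/(TP+FP)):
  class_0: TP=106, FP=19+20=39 → 106/145 = 0.7310
  class_1: TP=80, FP=27+14=41 → 80/121 = 0.6612
  class_2: TP=89, FP=20+27=47 → 89/136 = 0.6544
Lowest is class 'class_2' with precision = 0.654.

0.654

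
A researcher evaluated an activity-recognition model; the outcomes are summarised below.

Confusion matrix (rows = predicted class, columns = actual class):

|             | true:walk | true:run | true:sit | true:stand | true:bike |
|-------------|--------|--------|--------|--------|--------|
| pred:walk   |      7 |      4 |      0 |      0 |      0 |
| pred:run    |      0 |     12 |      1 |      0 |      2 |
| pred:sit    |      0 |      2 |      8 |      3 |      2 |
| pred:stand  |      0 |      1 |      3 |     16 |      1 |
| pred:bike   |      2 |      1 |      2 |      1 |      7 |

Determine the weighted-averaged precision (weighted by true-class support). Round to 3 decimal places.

0.679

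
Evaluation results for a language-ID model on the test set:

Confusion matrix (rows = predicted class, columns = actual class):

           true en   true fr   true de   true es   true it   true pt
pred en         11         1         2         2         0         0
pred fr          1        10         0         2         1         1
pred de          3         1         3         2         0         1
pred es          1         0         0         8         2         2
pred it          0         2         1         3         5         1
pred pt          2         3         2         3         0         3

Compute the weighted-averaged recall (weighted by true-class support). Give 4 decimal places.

Per-class recall (TP/(TP+FN)):
  en: TP=11, FN=1+3+1+0+2=7 → 11/18 = 0.61111
  fr: TP=10, FN=1+1+0+2+3=7 → 10/17 = 0.58824
  de: TP=3, FN=2+0+0+1+2=5 → 3/8 = 0.37500
  es: TP=8, FN=2+2+2+3+3=12 → 8/20 = 0.40000
  it: TP=5, FN=0+1+0+2+0=3 → 5/8 = 0.62500
  pt: TP=3, FN=0+1+1+2+1=5 → 3/8 = 0.37500
Weighted-recall = Σ (supportᵢ/N)·recallᵢ with N=79: (18/79)·0.61111 + (17/79)·0.58824 + (8/79)·0.37500 + (20/79)·0.40000 + (8/79)·0.62500 + (8/79)·0.37500 = 0.5063

0.5063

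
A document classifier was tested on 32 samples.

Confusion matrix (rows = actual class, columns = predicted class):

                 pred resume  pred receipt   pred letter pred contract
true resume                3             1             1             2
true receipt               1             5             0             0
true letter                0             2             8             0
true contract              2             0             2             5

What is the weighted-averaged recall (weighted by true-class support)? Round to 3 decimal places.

0.656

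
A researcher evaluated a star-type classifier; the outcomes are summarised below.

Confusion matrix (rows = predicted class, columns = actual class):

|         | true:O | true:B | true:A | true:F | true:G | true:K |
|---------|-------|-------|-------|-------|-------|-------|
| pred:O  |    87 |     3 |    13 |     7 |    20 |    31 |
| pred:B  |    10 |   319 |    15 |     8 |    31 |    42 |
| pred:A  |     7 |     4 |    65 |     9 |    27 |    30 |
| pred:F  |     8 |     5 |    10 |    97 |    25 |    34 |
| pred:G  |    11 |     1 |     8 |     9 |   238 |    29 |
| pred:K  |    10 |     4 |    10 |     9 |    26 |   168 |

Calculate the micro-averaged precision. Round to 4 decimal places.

0.6811

Micro-averaging pools counts across classes: ΣTP=974, ΣFP=456, ΣFN=456.
Micro-precision = TP/(TP+FP) on pooled counts = 0.6811 (equals overall accuracy in single-label multiclass).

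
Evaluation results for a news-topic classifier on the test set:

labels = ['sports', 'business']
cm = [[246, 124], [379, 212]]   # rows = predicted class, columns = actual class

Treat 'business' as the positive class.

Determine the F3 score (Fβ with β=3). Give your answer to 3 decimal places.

Fβ = (1+β²)·TP / ((1+β²)·TP + β²·FN + FP), with β²=9
= 10·212 / (10·212 + 9·124 + 379) = 0.586

0.586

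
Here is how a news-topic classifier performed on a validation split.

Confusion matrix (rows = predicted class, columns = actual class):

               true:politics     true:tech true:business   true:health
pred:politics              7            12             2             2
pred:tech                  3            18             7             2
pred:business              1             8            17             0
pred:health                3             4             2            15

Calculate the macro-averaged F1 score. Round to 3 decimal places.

0.551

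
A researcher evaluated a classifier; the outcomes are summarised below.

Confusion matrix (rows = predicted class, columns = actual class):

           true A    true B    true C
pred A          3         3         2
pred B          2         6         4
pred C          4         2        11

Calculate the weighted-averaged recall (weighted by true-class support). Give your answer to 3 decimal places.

Per-class recall (TP/(TP+FN)):
  A: TP=3, FN=2+4=6 → 3/9 = 0.3333
  B: TP=6, FN=3+2=5 → 6/11 = 0.5455
  C: TP=11, FN=2+4=6 → 11/17 = 0.6471
Weighted-recall = Σ (supportᵢ/N)·recallᵢ with N=37: (9/37)·0.3333 + (11/37)·0.5455 + (17/37)·0.6471 = 0.541

0.541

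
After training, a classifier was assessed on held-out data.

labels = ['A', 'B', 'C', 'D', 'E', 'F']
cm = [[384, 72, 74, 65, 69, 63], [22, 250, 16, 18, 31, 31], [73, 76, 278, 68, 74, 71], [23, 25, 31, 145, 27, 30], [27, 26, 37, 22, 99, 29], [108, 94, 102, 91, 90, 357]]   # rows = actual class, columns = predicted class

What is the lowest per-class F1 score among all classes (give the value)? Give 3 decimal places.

0.314

Per-class F1 score (2·TP/(2·TP+FP+FN)):
  A: TP=384, FP=22+73+23+27+108=253, FN=72+74+65+69+63=343 → 768/1364 = 0.5630
  B: TP=250, FP=72+76+25+26+94=293, FN=22+16+18+31+31=118 → 500/911 = 0.5488
  C: TP=278, FP=74+16+31+37+102=260, FN=73+76+68+74+71=362 → 556/1178 = 0.4720
  D: TP=145, FP=65+18+68+22+91=264, FN=23+25+31+27+30=136 → 290/690 = 0.4203
  E: TP=99, FP=69+31+74+27+90=291, FN=27+26+37+22+29=141 → 198/630 = 0.3143
  F: TP=357, FP=63+31+71+30+29=224, FN=108+94+102+91+90=485 → 714/1423 = 0.5018
Lowest is class 'E' with F1 score = 0.314.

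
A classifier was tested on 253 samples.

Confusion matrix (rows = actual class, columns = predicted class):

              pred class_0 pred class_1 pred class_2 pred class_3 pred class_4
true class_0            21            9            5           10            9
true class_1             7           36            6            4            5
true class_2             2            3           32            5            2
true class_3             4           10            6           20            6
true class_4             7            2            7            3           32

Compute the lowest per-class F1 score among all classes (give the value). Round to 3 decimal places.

0.442

Per-class F1 score (2·TP/(2·TP+FP+FN)):
  class_0: TP=21, FP=7+2+4+7=20, FN=9+5+10+9=33 → 42/95 = 0.4421
  class_1: TP=36, FP=9+3+10+2=24, FN=7+6+4+5=22 → 72/118 = 0.6102
  class_2: TP=32, FP=5+6+6+7=24, FN=2+3+5+2=12 → 64/100 = 0.6400
  class_3: TP=20, FP=10+4+5+3=22, FN=4+10+6+6=26 → 40/88 = 0.4545
  class_4: TP=32, FP=9+5+2+6=22, FN=7+2+7+3=19 → 64/105 = 0.6095
Lowest is class 'class_0' with F1 score = 0.442.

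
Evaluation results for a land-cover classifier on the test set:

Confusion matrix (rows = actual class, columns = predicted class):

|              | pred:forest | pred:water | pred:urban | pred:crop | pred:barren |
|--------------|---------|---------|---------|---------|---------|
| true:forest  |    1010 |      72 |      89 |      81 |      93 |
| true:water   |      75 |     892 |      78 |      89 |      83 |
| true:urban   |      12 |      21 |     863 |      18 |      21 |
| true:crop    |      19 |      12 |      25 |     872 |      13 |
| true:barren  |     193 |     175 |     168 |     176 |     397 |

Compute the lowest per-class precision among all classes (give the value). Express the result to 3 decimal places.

0.654

Per-class precision (TP/(TP+FP)):
  forest: TP=1010, FP=75+12+19+193=299 → 1010/1309 = 0.7716
  water: TP=892, FP=72+21+12+175=280 → 892/1172 = 0.7611
  urban: TP=863, FP=89+78+25+168=360 → 863/1223 = 0.7056
  crop: TP=872, FP=81+89+18+176=364 → 872/1236 = 0.7055
  barren: TP=397, FP=93+83+21+13=210 → 397/607 = 0.6540
Lowest is class 'barren' with precision = 0.654.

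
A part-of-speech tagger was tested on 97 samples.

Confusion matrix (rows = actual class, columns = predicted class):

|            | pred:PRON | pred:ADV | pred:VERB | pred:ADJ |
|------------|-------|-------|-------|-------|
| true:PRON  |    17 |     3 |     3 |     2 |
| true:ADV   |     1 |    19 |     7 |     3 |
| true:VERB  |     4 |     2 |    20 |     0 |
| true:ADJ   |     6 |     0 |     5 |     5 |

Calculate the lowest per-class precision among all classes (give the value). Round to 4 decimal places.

Per-class precision (TP/(TP+FP)):
  PRON: TP=17, FP=1+4+6=11 → 17/28 = 0.60714
  ADV: TP=19, FP=3+2+0=5 → 19/24 = 0.79167
  VERB: TP=20, FP=3+7+5=15 → 20/35 = 0.57143
  ADJ: TP=5, FP=2+3+0=5 → 5/10 = 0.50000
Lowest is class 'ADJ' with precision = 0.5000.

0.5000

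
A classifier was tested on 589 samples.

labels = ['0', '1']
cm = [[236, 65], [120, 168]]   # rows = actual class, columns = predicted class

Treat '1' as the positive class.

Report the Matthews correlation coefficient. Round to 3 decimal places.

MCC = (TP·TN − FP·FN) / √((TP+FP)(TP+FN)(TN+FP)(TN+FN))
Numerator = 168·236 − 65·120 = 31848
Denominator = √(233·288·301·356) = √7190596224 = 84797.3834
MCC = 31848 / 84797.3834 = 0.376

0.376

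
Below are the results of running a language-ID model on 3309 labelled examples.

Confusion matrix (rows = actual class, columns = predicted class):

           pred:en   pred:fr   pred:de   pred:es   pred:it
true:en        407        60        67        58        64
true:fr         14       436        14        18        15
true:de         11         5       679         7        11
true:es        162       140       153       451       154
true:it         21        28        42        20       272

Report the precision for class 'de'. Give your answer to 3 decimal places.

0.711

Treat 'de' as positive and all other classes as negative.
precision = TP/(TP+FP).
de: TP=679, FP=67+14+153+42=276 → 679/955 = 0.7110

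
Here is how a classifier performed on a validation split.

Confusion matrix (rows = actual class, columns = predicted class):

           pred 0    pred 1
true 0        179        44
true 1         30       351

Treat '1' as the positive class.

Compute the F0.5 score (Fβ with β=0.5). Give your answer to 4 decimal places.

0.8950

Fβ = (1+β²)·TP / ((1+β²)·TP + β²·FN + FP), with β²=1/4
= 1.25·351 / (1.25·351 + 0.25·30 + 44) = 0.8950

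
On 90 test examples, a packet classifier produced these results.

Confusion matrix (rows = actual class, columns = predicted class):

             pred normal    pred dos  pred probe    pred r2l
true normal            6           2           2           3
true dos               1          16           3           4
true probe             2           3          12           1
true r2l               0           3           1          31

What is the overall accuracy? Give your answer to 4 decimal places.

0.7222

Accuracy = trace / total = (6+16+12+31=65) / 90 = 65/90 = 0.7222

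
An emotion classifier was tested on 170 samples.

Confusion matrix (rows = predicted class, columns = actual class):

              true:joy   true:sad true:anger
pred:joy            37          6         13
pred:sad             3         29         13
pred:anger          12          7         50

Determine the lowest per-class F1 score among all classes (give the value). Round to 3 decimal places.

Per-class F1 score (2·TP/(2·TP+FP+FN)):
  joy: TP=37, FP=6+13=19, FN=3+12=15 → 74/108 = 0.6852
  sad: TP=29, FP=3+13=16, FN=6+7=13 → 58/87 = 0.6667
  anger: TP=50, FP=12+7=19, FN=13+13=26 → 100/145 = 0.6897
Lowest is class 'sad' with F1 score = 0.667.

0.667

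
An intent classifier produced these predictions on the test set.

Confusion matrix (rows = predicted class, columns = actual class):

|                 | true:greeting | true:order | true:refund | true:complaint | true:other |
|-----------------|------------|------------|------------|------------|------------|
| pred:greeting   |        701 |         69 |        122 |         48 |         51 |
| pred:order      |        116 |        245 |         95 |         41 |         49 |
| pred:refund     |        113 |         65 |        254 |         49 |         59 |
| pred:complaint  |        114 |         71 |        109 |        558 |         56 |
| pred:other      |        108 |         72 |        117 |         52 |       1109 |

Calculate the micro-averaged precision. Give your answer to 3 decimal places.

Micro-averaging pools counts across classes: ΣTP=2867, ΣFP=1576, ΣFN=1576.
Micro-precision = TP/(TP+FP) on pooled counts = 0.645 (equals overall accuracy in single-label multiclass).

0.645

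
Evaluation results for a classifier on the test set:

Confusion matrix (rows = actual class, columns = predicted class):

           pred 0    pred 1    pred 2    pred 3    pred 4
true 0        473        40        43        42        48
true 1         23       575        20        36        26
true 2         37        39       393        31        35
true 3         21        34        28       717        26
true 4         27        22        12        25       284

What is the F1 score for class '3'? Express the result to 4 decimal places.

Take TP from the diagonal, FP from the rest of the '3' prediction marginal, FN from the rest of the '3' actual marginal.
F1 score = 2·TP/(2·TP+FP+FN).
3: TP=717, FP=42+36+31+25=134, FN=21+34+28+26=109 → 1434/1677 = 0.85510

0.8551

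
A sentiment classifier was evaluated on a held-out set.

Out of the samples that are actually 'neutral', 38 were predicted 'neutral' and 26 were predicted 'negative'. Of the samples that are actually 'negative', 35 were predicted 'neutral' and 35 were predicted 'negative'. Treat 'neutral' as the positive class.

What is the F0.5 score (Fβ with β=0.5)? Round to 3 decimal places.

Fβ = (1+β²)·TP / ((1+β²)·TP + β²·FN + FP), with β²=1/4
= 1.25·38 / (1.25·38 + 0.25·26 + 35) = 0.534

0.534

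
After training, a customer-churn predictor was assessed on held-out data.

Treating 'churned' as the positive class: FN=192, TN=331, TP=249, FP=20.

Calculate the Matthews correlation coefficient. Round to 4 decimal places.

0.5325

MCC = (TP·TN − FP·FN) / √((TP+FP)(TP+FN)(TN+FP)(TN+FN))
Numerator = 249·331 − 20·192 = 78579
Denominator = √(269·441·351·523) = √21777081417 = 147570.5981
MCC = 78579 / 147570.5981 = 0.5325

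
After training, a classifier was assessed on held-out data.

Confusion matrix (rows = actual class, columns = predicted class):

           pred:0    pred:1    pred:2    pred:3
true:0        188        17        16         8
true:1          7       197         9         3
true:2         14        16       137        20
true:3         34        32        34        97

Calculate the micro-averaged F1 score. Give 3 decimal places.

Micro-averaging pools counts across classes: ΣTP=619, ΣFP=210, ΣFN=210.
Micro-F1 score = 2·TP/(2·TP+FP+FN) on pooled counts = 0.747 (equals overall accuracy in single-label multiclass).

0.747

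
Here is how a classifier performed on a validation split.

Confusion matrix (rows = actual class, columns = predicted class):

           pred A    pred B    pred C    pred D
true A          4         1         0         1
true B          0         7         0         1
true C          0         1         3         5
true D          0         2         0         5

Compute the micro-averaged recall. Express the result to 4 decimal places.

Micro-averaging pools counts across classes: ΣTP=19, ΣFP=11, ΣFN=11.
Micro-recall = TP/(TP+FN) on pooled counts = 0.6333 (equals overall accuracy in single-label multiclass).

0.6333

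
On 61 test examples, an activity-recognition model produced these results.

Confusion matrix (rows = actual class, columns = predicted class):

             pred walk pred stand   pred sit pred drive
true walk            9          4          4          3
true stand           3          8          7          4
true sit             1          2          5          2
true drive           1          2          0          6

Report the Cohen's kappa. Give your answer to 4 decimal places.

Observed agreement pₒ = trace/N = 28/61 = 0.45902
Expected agreement pₑ = Σ (rowᵢ·colᵢ)/N² = (20·14 + 22·16 + 10·16 + 9·15)/61² = 0.24913
κ = (pₒ − pₑ)/(1 − pₑ) = (0.45902 − 0.24913)/(1 − 0.24913) = 0.2795

0.2795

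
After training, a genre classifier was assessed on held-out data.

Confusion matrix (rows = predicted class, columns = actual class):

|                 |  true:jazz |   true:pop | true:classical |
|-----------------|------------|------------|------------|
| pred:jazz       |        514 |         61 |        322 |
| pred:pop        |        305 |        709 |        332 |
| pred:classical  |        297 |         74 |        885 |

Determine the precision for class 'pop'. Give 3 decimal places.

One-vs-rest for 'pop': TP = diagonal; FP = other classes predicted 'pop'; FN = 'pop' predicted as other.
precision = TP/(TP+FP).
pop: TP=709, FP=305+332=637 → 709/1346 = 0.5267

0.527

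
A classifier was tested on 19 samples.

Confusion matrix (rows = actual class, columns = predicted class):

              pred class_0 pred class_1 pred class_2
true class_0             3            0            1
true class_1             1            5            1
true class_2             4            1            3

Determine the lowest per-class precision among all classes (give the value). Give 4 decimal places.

Per-class precision (TP/(TP+FP)):
  class_0: TP=3, FP=1+4=5 → 3/8 = 0.37500
  class_1: TP=5, FP=0+1=1 → 5/6 = 0.83333
  class_2: TP=3, FP=1+1=2 → 3/5 = 0.60000
Lowest is class 'class_0' with precision = 0.3750.

0.3750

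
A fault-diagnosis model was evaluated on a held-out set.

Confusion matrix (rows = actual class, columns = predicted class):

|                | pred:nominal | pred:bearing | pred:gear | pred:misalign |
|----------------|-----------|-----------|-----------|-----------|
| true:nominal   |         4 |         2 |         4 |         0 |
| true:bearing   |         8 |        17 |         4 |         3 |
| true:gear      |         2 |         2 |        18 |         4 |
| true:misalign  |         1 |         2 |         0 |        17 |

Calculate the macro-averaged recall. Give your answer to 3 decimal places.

Per-class recall (TP/(TP+FN)):
  nominal: TP=4, FN=2+4+0=6 → 4/10 = 0.4000
  bearing: TP=17, FN=8+4+3=15 → 17/32 = 0.5313
  gear: TP=18, FN=2+2+4=8 → 18/26 = 0.6923
  misalign: TP=17, FN=1+2+0=3 → 17/20 = 0.8500
Macro-recall = mean = (0.4000 + 0.5313 + 0.6923 + 0.8500) / 4 = 0.618

0.618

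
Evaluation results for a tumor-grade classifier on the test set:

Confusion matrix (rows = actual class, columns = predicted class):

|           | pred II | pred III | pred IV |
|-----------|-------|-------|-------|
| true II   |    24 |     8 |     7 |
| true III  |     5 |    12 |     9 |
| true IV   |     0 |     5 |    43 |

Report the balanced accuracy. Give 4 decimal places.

Balanced accuracy = mean of per-class recall.
  II: recall = 24/39 = 0.61538
  III: recall = 12/26 = 0.46154
  IV: recall = 43/48 = 0.89583
Mean = (0.61538 + 0.46154 + 0.89583) / 3 = 0.6576

0.6576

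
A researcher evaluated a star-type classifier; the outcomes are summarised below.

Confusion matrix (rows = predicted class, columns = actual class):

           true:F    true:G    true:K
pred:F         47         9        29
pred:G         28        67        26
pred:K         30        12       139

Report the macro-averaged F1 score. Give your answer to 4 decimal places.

0.6257

Per-class F1 score (2·TP/(2·TP+FP+FN)):
  F: TP=47, FP=9+29=38, FN=28+30=58 → 94/190 = 0.49474
  G: TP=67, FP=28+26=54, FN=9+12=21 → 134/209 = 0.64115
  K: TP=139, FP=30+12=42, FN=29+26=55 → 278/375 = 0.74133
Macro-F1 score = mean = (0.49474 + 0.64115 + 0.74133) / 3 = 0.6257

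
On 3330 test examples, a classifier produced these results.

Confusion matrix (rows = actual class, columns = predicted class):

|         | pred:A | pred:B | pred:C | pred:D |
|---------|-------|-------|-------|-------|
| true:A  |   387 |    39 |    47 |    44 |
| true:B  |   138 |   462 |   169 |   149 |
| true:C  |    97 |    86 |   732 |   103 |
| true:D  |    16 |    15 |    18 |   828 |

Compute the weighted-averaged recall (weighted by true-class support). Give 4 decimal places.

0.7234

Per-class recall (TP/(TP+FN)):
  A: TP=387, FN=39+47+44=130 → 387/517 = 0.74855
  B: TP=462, FN=138+169+149=456 → 462/918 = 0.50327
  C: TP=732, FN=97+86+103=286 → 732/1018 = 0.71906
  D: TP=828, FN=16+15+18=49 → 828/877 = 0.94413
Weighted-recall = Σ (supportᵢ/N)·recallᵢ with N=3330: (517/3330)·0.74855 + (918/3330)·0.50327 + (1018/3330)·0.71906 + (877/3330)·0.94413 = 0.7234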